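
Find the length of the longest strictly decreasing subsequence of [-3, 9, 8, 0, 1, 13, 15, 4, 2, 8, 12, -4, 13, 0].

5

One longest decreasing subsequence is 9, 8, 4, 2, -4 (positions 2,3,8,9,12), of length 5; no longer one exists.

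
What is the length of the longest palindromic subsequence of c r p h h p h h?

One longest palindromic subsequence is hhphh (positions 4,5,6,7,8); it reads the same forward and backward, and the interval DP gives dp[1][8] = 5.

5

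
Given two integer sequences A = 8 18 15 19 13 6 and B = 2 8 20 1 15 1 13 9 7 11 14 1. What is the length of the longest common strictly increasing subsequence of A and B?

For each value that appears in both, track the longest common increasing run ending there.
The best achievable length is 2; one witness is 8, 15 (A-positions 1,3, B-positions 2,5).

2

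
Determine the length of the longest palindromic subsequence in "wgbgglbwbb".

Using dp[i][j] = 2 + dp[i+1][j−1] if the ends match, else max(dp[i+1][j], dp[i][j−1]):
dp[1][10] = 6. A witness is wbggbw at positions 1,3,4,5,7,8.

6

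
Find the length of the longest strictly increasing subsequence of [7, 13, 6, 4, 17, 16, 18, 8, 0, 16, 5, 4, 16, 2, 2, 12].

4

Scanning left to right, the best length ending at each element is: 7→1, 13→2, 6→1, 4→1, 17→3, 16→3, 18→4, 8→2, 0→1, 16→3, 5→2, 4→2, 16→3, 2→2, 2→2, 12→3.
So the longest increasing subsequence has length 4, e.g. 7, 13, 17, 18.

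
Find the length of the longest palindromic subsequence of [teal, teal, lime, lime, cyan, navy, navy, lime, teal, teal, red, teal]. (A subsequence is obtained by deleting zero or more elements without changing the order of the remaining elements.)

One longest palindromic subsequence is teal teal lime navy navy lime teal teal (positions 1,2,4,6,7,8,10,12); it reads the same forward and backward, and the interval DP gives dp[1][12] = 8.

8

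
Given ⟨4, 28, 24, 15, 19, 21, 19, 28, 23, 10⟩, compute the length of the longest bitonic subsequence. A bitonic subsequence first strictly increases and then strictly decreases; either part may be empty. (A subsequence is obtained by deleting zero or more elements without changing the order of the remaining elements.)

7

Let inc[i] be the LIS ending at i and dec[i] the longest strictly decreasing subsequence starting at i. inc = [1, 2, 2, 2, 3, 4, 3, 5, 5, 2], dec = [1, 5, 4, 2, 2, 3, 2, 3, 2, 1].
max_i inc[i]+dec[i]−1 = 7, with one witness 4, 15, 19, 21, 28, 23, 10.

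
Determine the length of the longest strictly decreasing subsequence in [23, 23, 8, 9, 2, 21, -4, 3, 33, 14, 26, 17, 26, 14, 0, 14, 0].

5

Let dp[i] be the longest decreasing subsequence ending at position i. Then dp = [1, 1, 2, 2, 3, 2, 4, 3, 1, 3, 2, 3, 2, 4, 5, 4, 5].
The maximum is 5; one witness is 23, 21, 17, 14, 0 at positions 1,6,12,14,15.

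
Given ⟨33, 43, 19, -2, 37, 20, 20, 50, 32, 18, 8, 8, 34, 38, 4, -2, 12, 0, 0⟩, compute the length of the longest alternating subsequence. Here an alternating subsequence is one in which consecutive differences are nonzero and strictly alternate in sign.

A longest alternating subsequence is 33, 43, 19, 37, 20, 50, 32, 34, 4, 12, 0 (positions 1,2,3,5,6,8,9,13,15,17,18); its 10 consecutive differences strictly alternate in sign, and length 11 is optimal.

11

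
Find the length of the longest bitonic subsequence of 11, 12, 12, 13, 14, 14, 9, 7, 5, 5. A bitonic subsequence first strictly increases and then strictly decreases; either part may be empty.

Let inc[i] be the LIS ending at i and dec[i] the longest strictly decreasing subsequence starting at i. inc = [1, 2, 2, 3, 4, 4, 1, 1, 1, 1], dec = [4, 4, 4, 4, 4, 4, 3, 2, 1, 1].
max_i inc[i]+dec[i]−1 = 7, with one witness 11, 12, 13, 14, 9, 7, 5.

7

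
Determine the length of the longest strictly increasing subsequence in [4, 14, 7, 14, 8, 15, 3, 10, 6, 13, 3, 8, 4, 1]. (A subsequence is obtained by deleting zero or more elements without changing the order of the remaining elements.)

5

Let dp[i] be the longest increasing subsequence ending at position i. Then dp = [1, 2, 2, 3, 3, 4, 1, 4, 2, 5, 1, 3, 2, 1].
The maximum is 5; one witness is 4, 7, 8, 10, 13 at positions 1,3,5,8,10.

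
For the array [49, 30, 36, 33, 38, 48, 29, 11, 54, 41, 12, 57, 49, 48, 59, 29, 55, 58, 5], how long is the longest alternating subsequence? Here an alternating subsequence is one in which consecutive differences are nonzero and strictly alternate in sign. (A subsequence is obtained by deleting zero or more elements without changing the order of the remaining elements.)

14

Track the best alternating length ending on an up-step vs a down-step at each position: up/down = 1/1, 1/2, 3/2, 3/4, 5/2, 5/2, 1/6, 1/6, 7/1, 7/8, 7/8, 9/1, 9/10, 9/10, 11/1, 9/12, 13/12, 13/12, 1/14.
The maximum over both is 14; one such subsequence is 49, 30, 36, 33, 38, 29, 54, 41, 57, 49, 59, 29, 55, 5.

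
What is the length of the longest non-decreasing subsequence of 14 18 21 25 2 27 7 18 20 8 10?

One longest non-decreasing subsequence is 14, 18, 21, 25, 27 (positions 1,2,3,4,6), of length 5; no longer one exists.

5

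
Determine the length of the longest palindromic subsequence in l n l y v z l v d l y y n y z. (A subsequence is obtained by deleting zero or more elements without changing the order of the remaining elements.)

One longest palindromic subsequence is nyldlyn (positions 2,4,7,9,10,12,13); it reads the same forward and backward, and the interval DP gives dp[1][15] = 7.

7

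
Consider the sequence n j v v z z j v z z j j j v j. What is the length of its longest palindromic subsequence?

One longest palindromic subsequence is jvzzvzzvj (positions 2,3,5,6,8,9,10,14,15); it reads the same forward and backward, and the interval DP gives dp[1][15] = 9.

9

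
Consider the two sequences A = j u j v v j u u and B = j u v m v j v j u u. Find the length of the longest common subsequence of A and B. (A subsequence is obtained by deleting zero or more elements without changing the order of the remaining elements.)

A longest common subsequence is jujvjuu (length 7); the LCS DP confirms no longer common subsequence exists.

7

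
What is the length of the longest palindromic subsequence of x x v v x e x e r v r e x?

Using dp[i][j] = 2 + dp[i+1][j−1] if the ends match, else max(dp[i+1][j], dp[i][j−1]):
dp[1][13] = 7. A witness is xervrex at positions 1,6,9,10,11,12,13.

7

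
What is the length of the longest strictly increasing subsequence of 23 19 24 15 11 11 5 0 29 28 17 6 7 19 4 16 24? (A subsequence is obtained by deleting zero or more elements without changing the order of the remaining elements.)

One longest increasing subsequence is 5, 6, 7, 19, 24 (positions 7,12,13,14,17), of length 5; no longer one exists.

5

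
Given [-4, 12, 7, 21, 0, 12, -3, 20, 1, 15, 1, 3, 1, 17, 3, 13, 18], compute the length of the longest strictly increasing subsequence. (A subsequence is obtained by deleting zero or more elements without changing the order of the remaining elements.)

6

Scanning left to right, the best length ending at each element is: -4→1, 12→2, 7→2, 21→3, 0→2, 12→3, -3→2, 20→4, 1→3, 15→4, 1→3, 3→4, 1→3, 17→5, 3→4, 13→5, 18→6.
So the longest increasing subsequence has length 6, e.g. -4, 7, 12, 15, 17, 18.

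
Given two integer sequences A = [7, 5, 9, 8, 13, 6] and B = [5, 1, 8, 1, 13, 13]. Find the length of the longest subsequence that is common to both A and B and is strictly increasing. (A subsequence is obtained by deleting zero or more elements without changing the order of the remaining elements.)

For each value that appears in both, track the longest common increasing run ending there.
The best achievable length is 3; one witness is 5, 8, 13 (A-positions 2,4,5, B-positions 1,3,5).

3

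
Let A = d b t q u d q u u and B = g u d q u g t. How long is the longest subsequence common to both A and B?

Backtracking the LCS table gives one alignment: u (A5,B2) → d (A6,B3) → q (A7,B4) → u (A8,B5).
So the longest common subsequence has length 4.

4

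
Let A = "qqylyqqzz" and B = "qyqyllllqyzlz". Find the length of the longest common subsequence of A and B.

Backtracking the LCS table gives one alignment: q (A1,B1) → q (A2,B3) → y (A3,B4) → l (A4,B8) → y (A5,B10) → z (A8,B11) → z (A9,B13).
So the longest common subsequence has length 7.

7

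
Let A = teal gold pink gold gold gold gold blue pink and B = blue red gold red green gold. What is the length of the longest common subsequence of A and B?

Backtracking the LCS table gives one alignment: gold (A2,B3) → gold (A7,B6).
So the longest common subsequence has length 2.

2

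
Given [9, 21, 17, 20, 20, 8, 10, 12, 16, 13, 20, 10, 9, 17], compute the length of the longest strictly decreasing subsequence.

6

Scanning left to right, the best length ending at each element is: 9→1, 21→1, 17→2, 20→2, 20→2, 8→3, 10→3, 12→3, 16→3, 13→4, 20→2, 10→5, 9→6, 17→3.
So the longest decreasing subsequence has length 6, e.g. 21, 17, 16, 13, 10, 9.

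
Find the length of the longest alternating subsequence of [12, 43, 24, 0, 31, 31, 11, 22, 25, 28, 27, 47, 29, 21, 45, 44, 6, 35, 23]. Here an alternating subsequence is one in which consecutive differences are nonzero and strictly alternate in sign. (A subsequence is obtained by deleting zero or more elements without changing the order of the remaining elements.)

Track the best alternating length ending on an up-step vs a down-step at each position: up/down = 1/1, 2/1, 2/3, 1/3, 4/3, 4/3, 4/5, 6/5, 6/5, 6/5, 6/7, 8/1, 8/9, 6/9, 10/9, 10/11, 4/11, 12/11, 12/13.
The maximum over both is 13; one such subsequence is 12, 43, 24, 31, 11, 28, 27, 47, 29, 45, 6, 35, 23.

13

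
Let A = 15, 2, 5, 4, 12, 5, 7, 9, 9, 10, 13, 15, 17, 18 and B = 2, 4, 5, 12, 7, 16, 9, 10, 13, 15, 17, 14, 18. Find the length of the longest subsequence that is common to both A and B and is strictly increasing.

A longest common strictly increasing subsequence is 2, 4, 5, 7, 9, 10, 13, 15, 17, 18 (length 10); it appears in order in both A and B, and no longer such subsequence exists.

10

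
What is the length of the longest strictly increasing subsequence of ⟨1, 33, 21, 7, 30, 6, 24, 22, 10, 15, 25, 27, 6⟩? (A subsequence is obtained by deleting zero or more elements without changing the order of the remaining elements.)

Let dp[i] be the longest increasing subsequence ending at position i. Then dp = [1, 2, 2, 2, 3, 2, 3, 3, 3, 4, 5, 6, 2].
The maximum is 6; one witness is 1, 7, 10, 15, 25, 27 at positions 1,4,9,10,11,12.

6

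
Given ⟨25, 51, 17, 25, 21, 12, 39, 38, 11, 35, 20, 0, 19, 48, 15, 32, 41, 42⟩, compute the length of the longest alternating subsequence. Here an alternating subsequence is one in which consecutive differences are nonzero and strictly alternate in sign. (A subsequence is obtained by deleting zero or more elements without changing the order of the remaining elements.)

A longest alternating subsequence is 25, 51, 17, 25, 21, 39, 11, 35, 0, 19, 15, 32 (positions 1,2,3,4,5,7,9,10,12,13,15,16); its 11 consecutive differences strictly alternate in sign, and length 12 is optimal.

12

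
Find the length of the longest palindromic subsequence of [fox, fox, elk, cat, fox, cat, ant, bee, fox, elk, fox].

7

One longest palindromic subsequence is fox elk fox bee fox elk fox (positions 1,3,5,8,9,10,11); it reads the same forward and backward, and the interval DP gives dp[1][11] = 7.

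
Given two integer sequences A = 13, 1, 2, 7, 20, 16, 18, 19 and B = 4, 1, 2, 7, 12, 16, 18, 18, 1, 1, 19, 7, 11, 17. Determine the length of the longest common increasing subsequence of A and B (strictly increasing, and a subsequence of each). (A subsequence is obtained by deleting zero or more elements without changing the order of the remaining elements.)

For each value that appears in both, track the longest common increasing run ending there.
The best achievable length is 6; one witness is 1, 2, 7, 16, 18, 19 (A-positions 2,3,4,6,7,8, B-positions 2,3,4,6,7,11).

6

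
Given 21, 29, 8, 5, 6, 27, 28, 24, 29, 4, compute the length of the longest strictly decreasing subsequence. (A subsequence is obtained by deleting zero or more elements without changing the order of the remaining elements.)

Let dp[i] be the longest decreasing subsequence ending at position i. Then dp = [1, 1, 2, 3, 3, 2, 2, 3, 1, 4].
The maximum is 4; one witness is 21, 8, 5, 4 at positions 1,3,4,10.

4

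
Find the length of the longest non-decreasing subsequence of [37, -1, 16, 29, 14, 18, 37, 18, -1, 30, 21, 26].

6

One longest non-decreasing subsequence is -1, 16, 18, 18, 21, 26 (positions 2,3,6,8,11,12), of length 6; no longer one exists.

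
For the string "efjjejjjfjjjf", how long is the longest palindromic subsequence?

One longest palindromic subsequence is fjjjjjjjjf (positions 2,3,4,6,7,8,10,11,12,13); it reads the same forward and backward, and the interval DP gives dp[1][13] = 10.

10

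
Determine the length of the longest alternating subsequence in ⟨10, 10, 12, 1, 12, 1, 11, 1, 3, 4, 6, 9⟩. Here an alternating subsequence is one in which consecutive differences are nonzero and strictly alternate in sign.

Track the best alternating length ending on an up-step vs a down-step at each position: up/down = 1/1, 1/1, 2/1, 1/3, 4/1, 1/5, 6/5, 1/7, 8/7, 8/7, 8/7, 8/7.
The maximum over both is 8; one such subsequence is 10, 12, 1, 12, 1, 11, 1, 3.

8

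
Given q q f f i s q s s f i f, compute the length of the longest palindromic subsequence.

7

Using dp[i][j] = 2 + dp[i+1][j−1] if the ends match, else max(dp[i+1][j], dp[i][j−1]):
dp[1][12] = 7. A witness is fisssif at positions 3,5,6,8,9,11,12.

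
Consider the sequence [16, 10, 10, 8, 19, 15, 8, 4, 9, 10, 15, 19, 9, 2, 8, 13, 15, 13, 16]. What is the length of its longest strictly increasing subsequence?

6

One longest increasing subsequence is 8, 9, 10, 13, 15, 16 (positions 4,9,10,16,17,19), of length 6; no longer one exists.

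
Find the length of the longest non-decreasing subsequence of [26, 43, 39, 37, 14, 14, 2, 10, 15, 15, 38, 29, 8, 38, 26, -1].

6

Let dp[i] be the longest non-decreasing subsequence ending at position i. Then dp = [1, 2, 2, 2, 1, 2, 1, 2, 3, 4, 5, 5, 2, 6, 5, 1].
The maximum is 6; one witness is 14, 14, 15, 15, 38, 38 at positions 5,6,9,10,11,14.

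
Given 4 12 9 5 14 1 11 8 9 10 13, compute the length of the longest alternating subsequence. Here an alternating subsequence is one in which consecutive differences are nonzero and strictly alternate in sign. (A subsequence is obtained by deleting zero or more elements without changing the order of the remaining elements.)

8

A longest alternating subsequence is 4, 12, 9, 14, 1, 11, 8, 9 (positions 1,2,3,5,6,7,8,9); its 7 consecutive differences strictly alternate in sign, and length 8 is optimal.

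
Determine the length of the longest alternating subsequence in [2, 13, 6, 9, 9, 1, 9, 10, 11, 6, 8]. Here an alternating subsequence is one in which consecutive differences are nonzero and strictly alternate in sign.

Track the best alternating length ending on an up-step vs a down-step at each position: up/down = 1/1, 2/1, 2/3, 4/3, 4/3, 1/5, 6/3, 6/3, 6/3, 6/7, 8/7.
The maximum over both is 8; one such subsequence is 2, 13, 6, 9, 1, 9, 6, 8.

8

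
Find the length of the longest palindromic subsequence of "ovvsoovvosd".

One longest palindromic subsequence is ovvoovvo (positions 1,2,3,5,6,7,8,9); it reads the same forward and backward, and the interval DP gives dp[1][11] = 8.

8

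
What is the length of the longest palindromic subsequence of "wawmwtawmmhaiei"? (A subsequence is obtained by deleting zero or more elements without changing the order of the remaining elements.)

One longest palindromic subsequence is amwawma (positions 2,4,5,7,8,10,12); it reads the same forward and backward, and the interval DP gives dp[1][15] = 7.

7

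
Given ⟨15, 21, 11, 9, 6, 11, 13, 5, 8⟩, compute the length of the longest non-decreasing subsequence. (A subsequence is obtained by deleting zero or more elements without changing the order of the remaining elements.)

3

Let dp[i] be the longest non-decreasing subsequence ending at position i. Then dp = [1, 2, 1, 1, 1, 2, 3, 1, 2].
The maximum is 3; one witness is 11, 11, 13 at positions 3,6,7.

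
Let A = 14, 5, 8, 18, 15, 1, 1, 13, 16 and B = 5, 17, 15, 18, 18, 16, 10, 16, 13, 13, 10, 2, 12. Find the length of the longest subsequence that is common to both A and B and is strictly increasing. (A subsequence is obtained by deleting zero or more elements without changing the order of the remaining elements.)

For each value that appears in both, track the longest common increasing run ending there.
The best achievable length is 3; one witness is 5, 15, 16 (A-positions 2,5,9, B-positions 1,3,6).

3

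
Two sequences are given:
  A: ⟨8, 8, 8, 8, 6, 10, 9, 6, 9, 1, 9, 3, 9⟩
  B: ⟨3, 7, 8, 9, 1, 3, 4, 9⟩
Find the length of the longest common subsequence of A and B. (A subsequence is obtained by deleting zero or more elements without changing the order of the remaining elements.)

Backtracking the LCS table gives one alignment: 8 (A4,B3) → 9 (A9,B4) → 1 (A10,B5) → 3 (A12,B6) → 9 (A13,B8).
So the longest common subsequence has length 5.

5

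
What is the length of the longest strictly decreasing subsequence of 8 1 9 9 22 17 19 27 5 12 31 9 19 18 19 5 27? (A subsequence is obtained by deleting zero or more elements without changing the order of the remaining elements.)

One longest decreasing subsequence is 22, 17, 12, 9, 5 (positions 5,6,10,12,16), of length 5; no longer one exists.

5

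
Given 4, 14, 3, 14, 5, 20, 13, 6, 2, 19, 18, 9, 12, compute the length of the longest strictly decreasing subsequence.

One longest decreasing subsequence is 14, 13, 6, 2 (positions 2,7,8,9), of length 4; no longer one exists.

4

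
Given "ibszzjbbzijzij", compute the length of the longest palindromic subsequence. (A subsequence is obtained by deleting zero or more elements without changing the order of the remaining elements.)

One longest palindromic subsequence is izjbbjzi (positions 1,4,6,7,8,11,12,13); it reads the same forward and backward, and the interval DP gives dp[1][14] = 8.

8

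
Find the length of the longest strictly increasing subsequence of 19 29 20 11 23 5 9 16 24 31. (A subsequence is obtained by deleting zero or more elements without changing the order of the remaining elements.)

5

Scanning left to right, the best length ending at each element is: 19→1, 29→2, 20→2, 11→1, 23→3, 5→1, 9→2, 16→3, 24→4, 31→5.
So the longest increasing subsequence has length 5, e.g. 19, 20, 23, 24, 31.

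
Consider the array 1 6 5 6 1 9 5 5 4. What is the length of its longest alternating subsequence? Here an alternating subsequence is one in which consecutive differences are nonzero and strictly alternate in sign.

7

A longest alternating subsequence is 1, 6, 5, 6, 1, 9, 5 (positions 1,2,3,4,5,6,7); its 6 consecutive differences strictly alternate in sign, and length 7 is optimal.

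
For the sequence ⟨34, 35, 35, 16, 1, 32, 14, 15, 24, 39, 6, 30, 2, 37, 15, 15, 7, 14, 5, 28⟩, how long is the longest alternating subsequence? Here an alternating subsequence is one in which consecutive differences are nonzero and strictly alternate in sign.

14

A longest alternating subsequence is 34, 35, 16, 32, 14, 15, 6, 30, 2, 37, 7, 14, 5, 28 (positions 1,2,4,6,7,8,11,12,13,14,17,18,19,20); its 13 consecutive differences strictly alternate in sign, and length 14 is optimal.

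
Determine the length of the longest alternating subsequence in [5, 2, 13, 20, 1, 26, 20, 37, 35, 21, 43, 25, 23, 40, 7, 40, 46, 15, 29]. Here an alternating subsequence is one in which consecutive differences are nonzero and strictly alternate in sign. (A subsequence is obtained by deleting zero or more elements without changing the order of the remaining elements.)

15

Track the best alternating length ending on an up-step vs a down-step at each position: up/down = 1/1, 1/2, 3/1, 3/1, 1/4, 5/1, 5/6, 7/1, 7/8, 7/8, 9/1, 9/10, 9/10, 11/10, 5/12, 13/10, 13/1, 13/14, 15/14.
The maximum over both is 15; one such subsequence is 5, 2, 13, 1, 26, 20, 37, 35, 43, 25, 40, 7, 40, 15, 29.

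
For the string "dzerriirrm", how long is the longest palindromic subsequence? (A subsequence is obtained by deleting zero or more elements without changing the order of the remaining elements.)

6

One longest palindromic subsequence is rriirr (positions 4,5,6,7,8,9); it reads the same forward and backward, and the interval DP gives dp[1][10] = 6.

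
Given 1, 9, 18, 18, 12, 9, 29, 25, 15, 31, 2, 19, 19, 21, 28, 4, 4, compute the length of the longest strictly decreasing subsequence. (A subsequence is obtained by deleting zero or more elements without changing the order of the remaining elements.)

4

Let dp[i] be the longest decreasing subsequence ending at position i. Then dp = [1, 1, 1, 1, 2, 3, 1, 2, 3, 1, 4, 3, 3, 3, 2, 4, 4].
The maximum is 4; one witness is 18, 12, 9, 2 at positions 3,5,6,11.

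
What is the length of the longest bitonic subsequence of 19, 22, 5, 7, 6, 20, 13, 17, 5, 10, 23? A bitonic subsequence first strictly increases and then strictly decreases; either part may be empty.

5

One longest bitonic subsequence is 19, 22, 20, 17, 10 (positions 1,2,6,8,10): it rises to 22 then falls. Length 5 is optimal.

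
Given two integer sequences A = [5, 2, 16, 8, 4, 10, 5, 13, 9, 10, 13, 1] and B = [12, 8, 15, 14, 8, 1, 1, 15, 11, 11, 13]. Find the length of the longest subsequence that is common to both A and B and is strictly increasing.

2

A longest common strictly increasing subsequence is 8, 13 (length 2); it appears in order in both A and B, and no longer such subsequence exists.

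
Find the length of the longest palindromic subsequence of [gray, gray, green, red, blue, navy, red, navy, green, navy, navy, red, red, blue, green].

9

One longest palindromic subsequence is green blue red navy navy navy red blue green (positions 3,5,7,8,10,11,13,14,15); it reads the same forward and backward, and the interval DP gives dp[1][15] = 9.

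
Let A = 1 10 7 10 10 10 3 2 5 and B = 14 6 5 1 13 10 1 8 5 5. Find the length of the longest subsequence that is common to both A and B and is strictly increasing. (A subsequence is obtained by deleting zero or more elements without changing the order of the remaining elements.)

2

For each value that appears in both, track the longest common increasing run ending there.
The best achievable length is 2; one witness is 1, 10 (A-positions 1,2, B-positions 4,6).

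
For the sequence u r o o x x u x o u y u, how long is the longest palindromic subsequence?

7

Using dp[i][j] = 2 + dp[i+1][j−1] if the ends match, else max(dp[i+1][j], dp[i][j−1]):
dp[1][12] = 7. A witness is uoxuxou at positions 1,4,5,7,8,9,12.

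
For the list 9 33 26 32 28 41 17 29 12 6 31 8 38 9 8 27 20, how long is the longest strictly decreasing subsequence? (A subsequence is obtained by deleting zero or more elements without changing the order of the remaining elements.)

7

Let dp[i] be the longest decreasing subsequence ending at position i. Then dp = [1, 1, 2, 2, 3, 1, 4, 3, 5, 6, 3, 6, 2, 6, 7, 4, 5].
The maximum is 7; one witness is 33, 32, 28, 17, 12, 9, 8 at positions 2,4,5,7,9,14,15.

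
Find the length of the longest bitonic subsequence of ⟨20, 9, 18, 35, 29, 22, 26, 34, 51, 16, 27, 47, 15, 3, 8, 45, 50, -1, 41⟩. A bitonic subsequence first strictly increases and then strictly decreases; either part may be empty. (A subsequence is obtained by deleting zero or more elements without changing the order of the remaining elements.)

One longest bitonic subsequence is 9, 18, 22, 26, 34, 51, 47, 15, 8, -1 (positions 2,3,6,7,8,9,12,13,15,18): it rises to 51 then falls. Length 10 is optimal.

10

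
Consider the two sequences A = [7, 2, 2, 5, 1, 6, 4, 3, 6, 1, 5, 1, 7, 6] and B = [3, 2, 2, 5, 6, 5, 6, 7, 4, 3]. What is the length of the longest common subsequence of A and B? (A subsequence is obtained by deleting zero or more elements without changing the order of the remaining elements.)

6

Backtracking the LCS table gives one alignment: 2 (A2,B2) → 2 (A3,B3) → 5 (A4,B6) → 6 (A6,B7) → 4 (A7,B9) → 3 (A8,B10).
So the longest common subsequence has length 6.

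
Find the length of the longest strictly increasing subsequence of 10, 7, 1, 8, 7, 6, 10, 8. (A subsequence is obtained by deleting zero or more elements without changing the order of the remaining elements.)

Scanning left to right, the best length ending at each element is: 10→1, 7→1, 1→1, 8→2, 7→2, 6→2, 10→3, 8→3.
So the longest increasing subsequence has length 3, e.g. 7, 8, 10.

3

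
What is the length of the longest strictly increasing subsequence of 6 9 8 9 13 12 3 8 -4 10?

Let dp[i] be the longest increasing subsequence ending at position i. Then dp = [1, 2, 2, 3, 4, 4, 1, 2, 1, 4].
The maximum is 4; one witness is 6, 8, 9, 13 at positions 1,3,4,5.

4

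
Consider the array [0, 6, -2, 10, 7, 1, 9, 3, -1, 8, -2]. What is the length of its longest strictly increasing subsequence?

Scanning left to right, the best length ending at each element is: 0→1, 6→2, -2→1, 10→3, 7→3, 1→2, 9→4, 3→3, -1→2, 8→4, -2→1.
So the longest increasing subsequence has length 4, e.g. 0, 6, 7, 9.

4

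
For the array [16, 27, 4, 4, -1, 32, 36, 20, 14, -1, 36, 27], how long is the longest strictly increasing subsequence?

One longest increasing subsequence is 16, 27, 32, 36 (positions 1,2,6,7), of length 4; no longer one exists.

4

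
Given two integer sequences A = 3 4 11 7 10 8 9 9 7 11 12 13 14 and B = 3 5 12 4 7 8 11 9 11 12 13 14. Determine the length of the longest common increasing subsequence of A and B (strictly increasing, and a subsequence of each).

A longest common strictly increasing subsequence is 3, 4, 7, 8, 9, 11, 12, 13, 14 (length 9); it appears in order in both A and B, and no longer such subsequence exists.

9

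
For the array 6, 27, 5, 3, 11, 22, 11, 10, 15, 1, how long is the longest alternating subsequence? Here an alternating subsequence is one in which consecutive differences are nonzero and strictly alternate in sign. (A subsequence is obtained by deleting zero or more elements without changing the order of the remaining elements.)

Track the best alternating length ending on an up-step vs a down-step at each position: up/down = 1/1, 2/1, 1/3, 1/3, 4/3, 4/3, 4/5, 4/5, 6/5, 1/7.
The maximum over both is 7; one such subsequence is 6, 27, 5, 22, 11, 15, 1.

7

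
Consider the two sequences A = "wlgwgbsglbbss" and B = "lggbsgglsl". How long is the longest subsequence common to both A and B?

8

A longest common subsequence is lggbsgls (length 8); the LCS DP confirms no longer common subsequence exists.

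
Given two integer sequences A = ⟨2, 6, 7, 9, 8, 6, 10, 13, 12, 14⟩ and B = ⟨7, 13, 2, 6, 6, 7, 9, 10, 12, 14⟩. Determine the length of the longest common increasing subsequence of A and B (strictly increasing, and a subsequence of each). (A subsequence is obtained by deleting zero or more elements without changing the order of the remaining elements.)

For each value that appears in both, track the longest common increasing run ending there.
The best achievable length is 7; one witness is 2, 6, 7, 9, 10, 12, 14 (A-positions 1,2,3,4,7,9,10, B-positions 3,4,6,7,8,9,10).

7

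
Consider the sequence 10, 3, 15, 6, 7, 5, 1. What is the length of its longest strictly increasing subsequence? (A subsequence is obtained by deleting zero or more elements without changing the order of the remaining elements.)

3

Let dp[i] be the longest increasing subsequence ending at position i. Then dp = [1, 1, 2, 2, 3, 2, 1].
The maximum is 3; one witness is 3, 6, 7 at positions 2,4,5.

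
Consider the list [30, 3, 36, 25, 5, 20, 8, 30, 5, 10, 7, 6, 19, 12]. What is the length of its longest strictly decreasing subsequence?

Scanning left to right, the best length ending at each element is: 30→1, 3→2, 36→1, 25→2, 5→3, 20→3, 8→4, 30→2, 5→5, 10→4, 7→5, 6→6, 19→4, 12→5.
So the longest decreasing subsequence has length 6, e.g. 30, 25, 20, 8, 7, 6.

6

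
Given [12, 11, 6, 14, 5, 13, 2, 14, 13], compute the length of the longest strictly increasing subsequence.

3

Scanning left to right, the best length ending at each element is: 12→1, 11→1, 6→1, 14→2, 5→1, 13→2, 2→1, 14→3, 13→2.
So the longest increasing subsequence has length 3, e.g. 12, 13, 14.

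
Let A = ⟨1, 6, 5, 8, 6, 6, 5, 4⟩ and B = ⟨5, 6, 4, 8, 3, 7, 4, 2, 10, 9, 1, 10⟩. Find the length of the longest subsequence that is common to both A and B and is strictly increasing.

2

For each value that appears in both, track the longest common increasing run ending there.
The best achievable length is 2; one witness is 5, 6 (A-positions 3,5, B-positions 1,2).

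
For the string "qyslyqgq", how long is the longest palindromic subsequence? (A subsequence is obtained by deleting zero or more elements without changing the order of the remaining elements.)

One longest palindromic subsequence is qylyq (positions 1,2,4,5,8); it reads the same forward and backward, and the interval DP gives dp[1][8] = 5.

5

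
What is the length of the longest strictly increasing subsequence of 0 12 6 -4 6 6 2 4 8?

4

One longest increasing subsequence is 0, 2, 4, 8 (positions 1,7,8,9), of length 4; no longer one exists.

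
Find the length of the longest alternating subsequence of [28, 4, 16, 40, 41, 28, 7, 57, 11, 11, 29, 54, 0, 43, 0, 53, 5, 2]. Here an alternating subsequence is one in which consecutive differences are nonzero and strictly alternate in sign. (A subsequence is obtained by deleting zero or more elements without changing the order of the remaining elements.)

A longest alternating subsequence is 28, 4, 40, 28, 57, 11, 29, 0, 43, 0, 53, 5 (positions 1,2,4,6,8,9,11,13,14,15,16,17); its 11 consecutive differences strictly alternate in sign, and length 12 is optimal.

12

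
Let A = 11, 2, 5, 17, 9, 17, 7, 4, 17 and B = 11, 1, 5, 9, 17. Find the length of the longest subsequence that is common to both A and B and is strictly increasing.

For each value that appears in both, track the longest common increasing run ending there.
The best achievable length is 3; one witness is 5, 9, 17 (A-positions 3,5,6, B-positions 3,4,5).

3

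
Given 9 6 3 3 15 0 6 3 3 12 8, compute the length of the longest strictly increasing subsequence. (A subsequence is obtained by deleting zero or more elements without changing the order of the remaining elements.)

Let dp[i] be the longest increasing subsequence ending at position i. Then dp = [1, 1, 1, 1, 2, 1, 2, 2, 2, 3, 3].
The maximum is 3; one witness is 3, 6, 12 at positions 3,7,10.

3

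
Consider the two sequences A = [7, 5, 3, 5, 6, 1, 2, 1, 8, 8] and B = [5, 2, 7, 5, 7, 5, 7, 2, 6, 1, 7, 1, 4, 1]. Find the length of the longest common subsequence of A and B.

6

Backtracking the LCS table gives one alignment: 7 (A1,B3) → 5 (A2,B4) → 5 (A4,B6) → 6 (A5,B9) → 1 (A6,B12) → 1 (A8,B14).
So the longest common subsequence has length 6.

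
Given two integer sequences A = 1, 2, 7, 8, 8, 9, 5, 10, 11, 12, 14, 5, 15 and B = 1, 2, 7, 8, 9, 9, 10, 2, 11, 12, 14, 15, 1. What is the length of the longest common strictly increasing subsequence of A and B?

For each value that appears in both, track the longest common increasing run ending there.
The best achievable length is 10; one witness is 1, 2, 7, 8, 9, 10, 11, 12, 14, 15 (A-positions 1,2,3,4,6,8,9,10,11,13, B-positions 1,2,3,4,5,7,9,10,11,12).

10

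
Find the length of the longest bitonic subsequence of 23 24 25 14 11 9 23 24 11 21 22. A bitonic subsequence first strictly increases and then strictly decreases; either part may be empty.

Let inc[i] be the LIS ending at i and dec[i] the longest strictly decreasing subsequence starting at i. inc = [1, 2, 3, 1, 1, 1, 2, 3, 2, 3, 4], dec = [4, 4, 4, 3, 2, 1, 2, 2, 1, 1, 1].
max_i inc[i]+dec[i]−1 = 6, with one witness 23, 24, 25, 14, 11, 9.

6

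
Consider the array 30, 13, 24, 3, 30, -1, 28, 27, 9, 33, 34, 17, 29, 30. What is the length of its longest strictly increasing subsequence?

One longest increasing subsequence is 13, 24, 30, 33, 34 (positions 2,3,5,10,11), of length 5; no longer one exists.

5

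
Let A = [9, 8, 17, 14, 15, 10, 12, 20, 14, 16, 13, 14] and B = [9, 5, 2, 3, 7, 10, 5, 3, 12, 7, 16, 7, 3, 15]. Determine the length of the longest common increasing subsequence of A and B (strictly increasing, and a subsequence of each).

A longest common strictly increasing subsequence is 9, 10, 12, 16 (length 4); it appears in order in both A and B, and no longer such subsequence exists.

4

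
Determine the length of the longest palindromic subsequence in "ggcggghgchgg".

10

Using dp[i][j] = 2 + dp[i+1][j−1] if the ends match, else max(dp[i+1][j], dp[i][j−1]):
dp[1][12] = 10. A witness is ggcggggcgg at positions 1,2,3,4,5,6,8,9,11,12.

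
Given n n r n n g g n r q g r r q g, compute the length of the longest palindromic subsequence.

6

One longest palindromic subsequence is gqrrqg (positions 6,10,12,13,14,15); it reads the same forward and backward, and the interval DP gives dp[1][15] = 6.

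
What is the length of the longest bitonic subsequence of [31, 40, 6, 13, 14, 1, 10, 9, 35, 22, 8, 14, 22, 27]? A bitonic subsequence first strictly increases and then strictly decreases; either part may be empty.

6

Let inc[i] be the LIS ending at i and dec[i] the longest strictly decreasing subsequence starting at i. inc = [1, 2, 1, 2, 3, 1, 2, 2, 4, 4, 2, 3, 4, 5], dec = [5, 5, 2, 4, 4, 1, 3, 2, 3, 2, 1, 1, 1, 1].
max_i inc[i]+dec[i]−1 = 6, with one witness 31, 40, 14, 10, 9, 8.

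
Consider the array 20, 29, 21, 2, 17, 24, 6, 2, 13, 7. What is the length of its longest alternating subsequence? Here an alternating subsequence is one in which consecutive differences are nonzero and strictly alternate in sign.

7

Track the best alternating length ending on an up-step vs a down-step at each position: up/down = 1/1, 2/1, 2/3, 1/3, 4/3, 4/3, 4/5, 1/5, 6/5, 6/7.
The maximum over both is 7; one such subsequence is 20, 29, 2, 17, 6, 13, 7.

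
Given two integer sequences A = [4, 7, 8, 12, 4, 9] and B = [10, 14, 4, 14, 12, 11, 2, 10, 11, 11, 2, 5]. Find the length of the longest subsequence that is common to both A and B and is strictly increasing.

A longest common strictly increasing subsequence is 4, 12 (length 2); it appears in order in both A and B, and no longer such subsequence exists.

2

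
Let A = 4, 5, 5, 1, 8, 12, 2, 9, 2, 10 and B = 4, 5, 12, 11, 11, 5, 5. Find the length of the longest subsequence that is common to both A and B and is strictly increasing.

For each value that appears in both, track the longest common increasing run ending there.
The best achievable length is 3; one witness is 4, 5, 12 (A-positions 1,2,6, B-positions 1,2,3).

3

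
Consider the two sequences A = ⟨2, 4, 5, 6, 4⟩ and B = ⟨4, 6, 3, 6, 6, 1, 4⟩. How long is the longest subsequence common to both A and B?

A longest common subsequence is 4, 6, 4 (length 3); the LCS DP confirms no longer common subsequence exists.

3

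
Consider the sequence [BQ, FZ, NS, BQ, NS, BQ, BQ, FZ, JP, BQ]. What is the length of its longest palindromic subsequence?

Using dp[i][j] = 2 + dp[i+1][j−1] if the ends match, else max(dp[i+1][j], dp[i][j−1]):
dp[1][10] = 7. A witness is BQ FZ BQ BQ BQ FZ BQ at positions 1,2,4,6,7,8,10.

7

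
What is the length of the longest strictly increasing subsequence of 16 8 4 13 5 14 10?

Let dp[i] be the longest increasing subsequence ending at position i. Then dp = [1, 1, 1, 2, 2, 3, 3].
The maximum is 3; one witness is 8, 13, 14 at positions 2,4,6.

3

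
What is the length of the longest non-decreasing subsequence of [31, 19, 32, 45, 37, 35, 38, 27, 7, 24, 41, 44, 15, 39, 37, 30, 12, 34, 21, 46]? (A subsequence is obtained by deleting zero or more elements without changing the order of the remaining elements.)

Scanning left to right, the best length ending at each element is: 31→1, 19→1, 32→2, 45→3, 37→3, 35→3, 38→4, 27→2, 7→1, 24→2, 41→5, 44→6, 15→2, 39→5, 37→4, 30→3, 12→2, 34→4, 21→3, 46→7.
So the longest non-decreasing subsequence has length 7, e.g. 31, 32, 37, 38, 41, 44, 46.

7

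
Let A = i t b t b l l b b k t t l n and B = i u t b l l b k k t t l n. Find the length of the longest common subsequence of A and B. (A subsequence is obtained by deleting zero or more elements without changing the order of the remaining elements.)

A longest common subsequence is itbllbkttln (length 11); the LCS DP confirms no longer common subsequence exists.

11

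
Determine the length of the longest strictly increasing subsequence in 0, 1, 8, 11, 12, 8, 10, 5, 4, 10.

Let dp[i] be the longest increasing subsequence ending at position i. Then dp = [1, 2, 3, 4, 5, 3, 4, 3, 3, 4].
The maximum is 5; one witness is 0, 1, 8, 11, 12 at positions 1,2,3,4,5.

5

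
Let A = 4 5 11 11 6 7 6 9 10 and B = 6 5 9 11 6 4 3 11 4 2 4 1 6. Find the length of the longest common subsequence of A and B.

A longest common subsequence is 5, 11, 11, 6 (length 4); the LCS DP confirms no longer common subsequence exists.

4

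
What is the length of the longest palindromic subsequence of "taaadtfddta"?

Using dp[i][j] = 2 + dp[i+1][j−1] if the ends match, else max(dp[i+1][j], dp[i][j−1]):
dp[1][11] = 6. A witness is atddta at positions 2,6,8,9,10,11.

6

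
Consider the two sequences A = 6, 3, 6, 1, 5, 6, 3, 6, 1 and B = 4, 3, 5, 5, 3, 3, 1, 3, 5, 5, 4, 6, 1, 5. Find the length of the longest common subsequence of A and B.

5

Backtracking the LCS table gives one alignment: 3 (A2,B6) → 1 (A4,B7) → 5 (A5,B10) → 6 (A8,B12) → 1 (A9,B13).
So the longest common subsequence has length 5.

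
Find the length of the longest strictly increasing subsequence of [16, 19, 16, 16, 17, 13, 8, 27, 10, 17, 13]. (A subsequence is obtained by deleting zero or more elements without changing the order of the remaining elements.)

3

Scanning left to right, the best length ending at each element is: 16→1, 19→2, 16→1, 16→1, 17→2, 13→1, 8→1, 27→3, 10→2, 17→3, 13→3.
So the longest increasing subsequence has length 3, e.g. 16, 19, 27.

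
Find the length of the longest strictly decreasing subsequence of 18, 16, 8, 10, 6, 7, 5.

One longest decreasing subsequence is 18, 16, 8, 6, 5 (positions 1,2,3,5,7), of length 5; no longer one exists.

5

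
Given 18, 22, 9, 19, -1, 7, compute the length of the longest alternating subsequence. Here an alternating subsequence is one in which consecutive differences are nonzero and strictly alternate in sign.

A longest alternating subsequence is 18, 22, 9, 19, -1, 7 (positions 1,2,3,4,5,6); its 5 consecutive differences strictly alternate in sign, and length 6 is optimal.

6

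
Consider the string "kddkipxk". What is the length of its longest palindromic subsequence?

4

Using dp[i][j] = 2 + dp[i+1][j−1] if the ends match, else max(dp[i+1][j], dp[i][j−1]):
dp[1][8] = 4. A witness is kddk at positions 1,2,3,8.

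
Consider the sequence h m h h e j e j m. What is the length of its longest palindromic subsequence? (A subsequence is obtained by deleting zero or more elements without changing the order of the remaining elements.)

Using dp[i][j] = 2 + dp[i+1][j−1] if the ends match, else max(dp[i+1][j], dp[i][j−1]):
dp[1][9] = 5. A witness is mjejm at positions 2,6,7,8,9.

5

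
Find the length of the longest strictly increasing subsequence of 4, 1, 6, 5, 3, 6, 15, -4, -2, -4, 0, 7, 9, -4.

Scanning left to right, the best length ending at each element is: 4→1, 1→1, 6→2, 5→2, 3→2, 6→3, 15→4, -4→1, -2→2, -4→1, 0→3, 7→4, 9→5, -4→1.
So the longest increasing subsequence has length 5, e.g. 4, 5, 6, 7, 9.

5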